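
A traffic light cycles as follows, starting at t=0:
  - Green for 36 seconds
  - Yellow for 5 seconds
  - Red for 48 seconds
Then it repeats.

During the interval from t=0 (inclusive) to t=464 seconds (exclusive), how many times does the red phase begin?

Answer: 5

Derivation:
Cycle = 36+5+48 = 89s
red phase starts at t = k*89 + 41 for k=0,1,2,...
Need k*89+41 < 464 → k < 4.753
k ∈ {0, ..., 4} → 5 starts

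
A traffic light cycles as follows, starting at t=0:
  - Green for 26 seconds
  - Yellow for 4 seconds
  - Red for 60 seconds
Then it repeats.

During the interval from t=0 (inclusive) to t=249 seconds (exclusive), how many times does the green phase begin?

Answer: 3

Derivation:
Cycle = 26+4+60 = 90s
green phase starts at t = k*90 + 0 for k=0,1,2,...
Need k*90+0 < 249 → k < 2.767
k ∈ {0, ..., 2} → 3 starts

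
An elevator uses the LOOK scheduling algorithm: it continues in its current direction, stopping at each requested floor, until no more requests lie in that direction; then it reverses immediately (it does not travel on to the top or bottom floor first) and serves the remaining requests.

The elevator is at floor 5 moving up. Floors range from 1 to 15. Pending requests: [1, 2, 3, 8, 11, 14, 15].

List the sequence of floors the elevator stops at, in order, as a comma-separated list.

Current: 5, moving UP
Serve above first (ascending): [8, 11, 14, 15]
Then reverse, serve below (descending): [3, 2, 1]

Answer: 8, 11, 14, 15, 3, 2, 1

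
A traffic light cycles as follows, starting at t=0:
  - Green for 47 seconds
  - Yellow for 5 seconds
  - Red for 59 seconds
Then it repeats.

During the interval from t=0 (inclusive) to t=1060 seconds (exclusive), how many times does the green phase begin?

Answer: 10

Derivation:
Cycle = 47+5+59 = 111s
green phase starts at t = k*111 + 0 for k=0,1,2,...
Need k*111+0 < 1060 → k < 9.550
k ∈ {0, ..., 9} → 10 starts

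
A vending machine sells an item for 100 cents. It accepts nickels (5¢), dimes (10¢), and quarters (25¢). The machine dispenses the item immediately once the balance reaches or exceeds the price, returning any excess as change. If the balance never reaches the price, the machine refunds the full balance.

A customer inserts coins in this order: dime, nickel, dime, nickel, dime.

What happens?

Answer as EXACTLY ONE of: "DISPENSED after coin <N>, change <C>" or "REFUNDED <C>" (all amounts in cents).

Price: 100¢
Coin 1 (dime, 10¢): balance = 10¢
Coin 2 (nickel, 5¢): balance = 15¢
Coin 3 (dime, 10¢): balance = 25¢
Coin 4 (nickel, 5¢): balance = 30¢
Coin 5 (dime, 10¢): balance = 40¢
All coins inserted, balance 40¢ < price 100¢ → REFUND 40¢

Answer: REFUNDED 40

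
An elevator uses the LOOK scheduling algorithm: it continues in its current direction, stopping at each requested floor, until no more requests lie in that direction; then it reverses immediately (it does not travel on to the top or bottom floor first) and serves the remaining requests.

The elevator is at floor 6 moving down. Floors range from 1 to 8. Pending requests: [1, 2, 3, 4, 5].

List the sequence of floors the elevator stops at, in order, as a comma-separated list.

Current: 6, moving DOWN
Serve below first (descending): [5, 4, 3, 2, 1]
Then reverse, serve above (ascending): []

Answer: 5, 4, 3, 2, 1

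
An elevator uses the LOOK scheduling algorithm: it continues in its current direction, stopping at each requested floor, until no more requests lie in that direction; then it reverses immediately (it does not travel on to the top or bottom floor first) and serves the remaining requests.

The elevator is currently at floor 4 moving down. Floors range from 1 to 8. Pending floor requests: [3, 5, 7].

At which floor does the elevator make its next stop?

Current floor: 4, direction: down
Requests above: [5, 7]
Requests below: [3]
Moving down and requests lie below → nearest below is max([3]) = 3

Answer: 3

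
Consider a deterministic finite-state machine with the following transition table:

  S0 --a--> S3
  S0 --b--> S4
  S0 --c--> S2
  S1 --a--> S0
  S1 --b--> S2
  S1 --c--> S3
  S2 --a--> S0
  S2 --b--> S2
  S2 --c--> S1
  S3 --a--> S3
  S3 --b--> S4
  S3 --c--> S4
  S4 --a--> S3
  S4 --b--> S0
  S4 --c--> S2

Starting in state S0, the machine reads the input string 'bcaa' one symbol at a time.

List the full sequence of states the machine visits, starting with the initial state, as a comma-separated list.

Start: S0
  read 'b': S0 --b--> S4
  read 'c': S4 --c--> S2
  read 'a': S2 --a--> S0
  read 'a': S0 --a--> S3

Answer: S0, S4, S2, S0, S3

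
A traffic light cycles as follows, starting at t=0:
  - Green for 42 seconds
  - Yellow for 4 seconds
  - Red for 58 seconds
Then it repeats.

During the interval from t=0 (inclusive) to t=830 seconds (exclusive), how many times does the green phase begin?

Cycle = 42+4+58 = 104s
green phase starts at t = k*104 + 0 for k=0,1,2,...
Need k*104+0 < 830 → k < 7.981
k ∈ {0, ..., 7} → 8 starts

Answer: 8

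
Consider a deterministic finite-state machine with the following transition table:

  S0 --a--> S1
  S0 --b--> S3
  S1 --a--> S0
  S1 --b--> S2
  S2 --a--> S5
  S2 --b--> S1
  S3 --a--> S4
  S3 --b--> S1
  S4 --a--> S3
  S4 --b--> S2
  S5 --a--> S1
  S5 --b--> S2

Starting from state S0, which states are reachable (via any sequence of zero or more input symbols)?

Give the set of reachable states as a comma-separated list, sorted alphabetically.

BFS from S0:
  visit S0: S0--a-->S1 (new), S0--b-->S3 (new)
  visit S1: S1--a-->S0 (seen), S1--b-->S2 (new)
  visit S3: S3--a-->S4 (new), S3--b-->S1 (seen)
  visit S2: S2--a-->S5 (new), S2--b-->S1 (seen)
  visit S4: S4--a-->S3 (seen), S4--b-->S2 (seen)
  visit S5: S5--a-->S1 (seen), S5--b-->S2 (seen)

Answer: S0, S1, S2, S3, S4, S5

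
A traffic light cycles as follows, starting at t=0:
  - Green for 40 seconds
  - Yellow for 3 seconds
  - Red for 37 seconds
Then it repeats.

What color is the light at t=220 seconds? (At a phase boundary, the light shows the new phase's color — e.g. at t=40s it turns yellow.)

Answer: red

Derivation:
Cycle length = 40 + 3 + 37 = 80s
t = 220, phase_t = 220 mod 80 = 60
60 >= 43 → RED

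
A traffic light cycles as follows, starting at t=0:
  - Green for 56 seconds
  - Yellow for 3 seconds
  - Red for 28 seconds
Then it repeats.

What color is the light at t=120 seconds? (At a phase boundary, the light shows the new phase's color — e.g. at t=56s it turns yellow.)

Answer: green

Derivation:
Cycle length = 56 + 3 + 28 = 87s
t = 120, phase_t = 120 mod 87 = 33
33 < 56 (green end) → GREEN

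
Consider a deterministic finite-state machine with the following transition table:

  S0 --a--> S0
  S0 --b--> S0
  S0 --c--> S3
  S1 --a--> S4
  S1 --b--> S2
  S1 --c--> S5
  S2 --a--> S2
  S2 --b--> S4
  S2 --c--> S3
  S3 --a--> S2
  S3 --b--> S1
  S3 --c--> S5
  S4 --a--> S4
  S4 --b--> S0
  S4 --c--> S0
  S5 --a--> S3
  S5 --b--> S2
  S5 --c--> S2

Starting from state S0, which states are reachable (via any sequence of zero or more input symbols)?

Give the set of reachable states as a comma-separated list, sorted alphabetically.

Answer: S0, S1, S2, S3, S4, S5

Derivation:
BFS from S0:
  visit S0: S0--a-->S0 (seen), S0--b-->S0 (seen), S0--c-->S3 (new)
  visit S3: S3--a-->S2 (new), S3--b-->S1 (new), S3--c-->S5 (new)
  visit S2: S2--a-->S2 (seen), S2--b-->S4 (new), S2--c-->S3 (seen)
  visit S1: S1--a-->S4 (seen), S1--b-->S2 (seen), S1--c-->S5 (seen)
  visit S5: S5--a-->S3 (seen), S5--b-->S2 (seen), S5--c-->S2 (seen)
  visit S4: S4--a-->S4 (seen), S4--b-->S0 (seen), S4--c-->S0 (seen)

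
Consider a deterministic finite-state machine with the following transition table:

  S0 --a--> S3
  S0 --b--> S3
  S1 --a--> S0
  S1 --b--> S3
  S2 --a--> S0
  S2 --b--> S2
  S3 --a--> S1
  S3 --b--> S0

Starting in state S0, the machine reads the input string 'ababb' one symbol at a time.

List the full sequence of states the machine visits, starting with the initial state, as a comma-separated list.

Start: S0
  read 'a': S0 --a--> S3
  read 'b': S3 --b--> S0
  read 'a': S0 --a--> S3
  read 'b': S3 --b--> S0
  read 'b': S0 --b--> S3

Answer: S0, S3, S0, S3, S0, S3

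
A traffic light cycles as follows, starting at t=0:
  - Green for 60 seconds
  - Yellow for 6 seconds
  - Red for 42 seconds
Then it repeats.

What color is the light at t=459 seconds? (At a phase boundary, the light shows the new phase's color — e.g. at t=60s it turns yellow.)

Answer: green

Derivation:
Cycle length = 60 + 6 + 42 = 108s
t = 459, phase_t = 459 mod 108 = 27
27 < 60 (green end) → GREEN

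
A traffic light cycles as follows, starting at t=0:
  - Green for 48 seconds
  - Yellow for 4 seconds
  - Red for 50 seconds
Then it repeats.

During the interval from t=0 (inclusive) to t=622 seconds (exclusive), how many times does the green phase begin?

Answer: 7

Derivation:
Cycle = 48+4+50 = 102s
green phase starts at t = k*102 + 0 for k=0,1,2,...
Need k*102+0 < 622 → k < 6.098
k ∈ {0, ..., 6} → 7 starts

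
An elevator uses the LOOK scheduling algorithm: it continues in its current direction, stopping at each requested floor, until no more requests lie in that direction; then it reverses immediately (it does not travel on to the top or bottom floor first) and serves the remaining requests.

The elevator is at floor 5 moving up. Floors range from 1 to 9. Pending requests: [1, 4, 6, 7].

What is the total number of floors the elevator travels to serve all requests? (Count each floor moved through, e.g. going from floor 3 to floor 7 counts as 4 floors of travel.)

Start at floor 5 moving up, LOOK stop order: [6, 7, 4, 1]
  5 → 6: |6-5| = 1, total = 1
  6 → 7: |7-6| = 1, total = 2
  7 → 4: |4-7| = 3, total = 5
  4 → 1: |1-4| = 3, total = 8

Answer: 8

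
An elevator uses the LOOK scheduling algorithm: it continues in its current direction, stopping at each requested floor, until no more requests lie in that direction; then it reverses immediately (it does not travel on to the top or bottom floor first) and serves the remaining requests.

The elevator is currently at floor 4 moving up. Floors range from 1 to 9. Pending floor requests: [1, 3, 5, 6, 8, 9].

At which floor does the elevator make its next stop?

Current floor: 4, direction: up
Requests above: [5, 6, 8, 9]
Requests below: [1, 3]
Moving up and requests lie above → nearest above is min([5, 6, 8, 9]) = 5

Answer: 5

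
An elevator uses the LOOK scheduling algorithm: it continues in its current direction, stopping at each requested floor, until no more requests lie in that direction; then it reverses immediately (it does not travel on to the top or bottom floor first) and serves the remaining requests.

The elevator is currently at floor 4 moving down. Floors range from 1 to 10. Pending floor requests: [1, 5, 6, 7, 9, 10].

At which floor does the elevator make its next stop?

Current floor: 4, direction: down
Requests above: [5, 6, 7, 9, 10]
Requests below: [1]
Moving down and requests lie below → nearest below is max([1]) = 1

Answer: 1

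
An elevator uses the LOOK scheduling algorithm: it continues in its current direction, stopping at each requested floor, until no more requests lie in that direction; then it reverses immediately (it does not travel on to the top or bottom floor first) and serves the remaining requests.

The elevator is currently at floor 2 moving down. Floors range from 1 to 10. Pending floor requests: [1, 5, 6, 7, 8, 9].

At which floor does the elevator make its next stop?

Current floor: 2, direction: down
Requests above: [5, 6, 7, 8, 9]
Requests below: [1]
Moving down and requests lie below → nearest below is max([1]) = 1

Answer: 1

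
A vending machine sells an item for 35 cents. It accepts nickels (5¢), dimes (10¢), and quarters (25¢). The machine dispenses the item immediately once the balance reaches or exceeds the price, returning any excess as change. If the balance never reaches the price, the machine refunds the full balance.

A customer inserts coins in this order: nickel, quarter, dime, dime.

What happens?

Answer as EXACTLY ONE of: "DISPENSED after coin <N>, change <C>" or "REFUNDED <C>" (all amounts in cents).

Price: 35¢
Coin 1 (nickel, 5¢): balance = 5¢
Coin 2 (quarter, 25¢): balance = 30¢
Coin 3 (dime, 10¢): balance = 40¢
  → balance >= price → DISPENSE, change = 40 - 35 = 5¢

Answer: DISPENSED after coin 3, change 5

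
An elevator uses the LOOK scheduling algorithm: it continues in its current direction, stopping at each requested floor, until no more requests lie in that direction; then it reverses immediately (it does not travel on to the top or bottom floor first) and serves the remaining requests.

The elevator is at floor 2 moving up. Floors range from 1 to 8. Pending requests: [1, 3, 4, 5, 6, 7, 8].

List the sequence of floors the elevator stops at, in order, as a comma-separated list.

Current: 2, moving UP
Serve above first (ascending): [3, 4, 5, 6, 7, 8]
Then reverse, serve below (descending): [1]

Answer: 3, 4, 5, 6, 7, 8, 1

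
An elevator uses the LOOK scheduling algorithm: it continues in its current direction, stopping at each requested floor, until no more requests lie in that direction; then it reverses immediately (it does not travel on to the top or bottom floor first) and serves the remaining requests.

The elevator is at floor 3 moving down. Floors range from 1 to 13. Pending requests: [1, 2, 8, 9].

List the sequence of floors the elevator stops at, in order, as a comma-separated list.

Current: 3, moving DOWN
Serve below first (descending): [2, 1]
Then reverse, serve above (ascending): [8, 9]

Answer: 2, 1, 8, 9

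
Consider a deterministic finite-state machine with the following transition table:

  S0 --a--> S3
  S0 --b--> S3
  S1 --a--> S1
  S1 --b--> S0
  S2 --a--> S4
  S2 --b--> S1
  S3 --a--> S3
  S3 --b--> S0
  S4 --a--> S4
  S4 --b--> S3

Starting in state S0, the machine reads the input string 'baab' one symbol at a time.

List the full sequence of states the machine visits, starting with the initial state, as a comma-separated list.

Answer: S0, S3, S3, S3, S0

Derivation:
Start: S0
  read 'b': S0 --b--> S3
  read 'a': S3 --a--> S3
  read 'a': S3 --a--> S3
  read 'b': S3 --b--> S0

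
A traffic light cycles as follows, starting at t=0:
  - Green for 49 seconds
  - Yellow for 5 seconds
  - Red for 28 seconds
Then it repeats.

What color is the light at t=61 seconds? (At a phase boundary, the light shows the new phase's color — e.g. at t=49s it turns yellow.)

Answer: red

Derivation:
Cycle length = 49 + 5 + 28 = 82s
t = 61, phase_t = 61 mod 82 = 61
61 >= 54 → RED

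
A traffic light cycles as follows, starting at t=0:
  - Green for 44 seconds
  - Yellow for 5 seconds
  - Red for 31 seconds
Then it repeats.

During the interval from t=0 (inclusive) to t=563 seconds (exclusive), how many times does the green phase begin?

Cycle = 44+5+31 = 80s
green phase starts at t = k*80 + 0 for k=0,1,2,...
Need k*80+0 < 563 → k < 7.037
k ∈ {0, ..., 7} → 8 starts

Answer: 8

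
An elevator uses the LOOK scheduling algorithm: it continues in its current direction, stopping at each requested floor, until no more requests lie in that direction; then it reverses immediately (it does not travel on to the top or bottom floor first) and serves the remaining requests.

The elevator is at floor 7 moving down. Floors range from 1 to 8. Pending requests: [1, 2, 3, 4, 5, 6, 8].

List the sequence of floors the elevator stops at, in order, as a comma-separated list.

Current: 7, moving DOWN
Serve below first (descending): [6, 5, 4, 3, 2, 1]
Then reverse, serve above (ascending): [8]

Answer: 6, 5, 4, 3, 2, 1, 8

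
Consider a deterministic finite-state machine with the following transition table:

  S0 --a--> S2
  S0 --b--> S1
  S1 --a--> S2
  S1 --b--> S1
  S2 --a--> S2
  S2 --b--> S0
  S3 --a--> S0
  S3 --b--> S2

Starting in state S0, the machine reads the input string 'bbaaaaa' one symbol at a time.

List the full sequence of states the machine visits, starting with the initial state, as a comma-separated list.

Start: S0
  read 'b': S0 --b--> S1
  read 'b': S1 --b--> S1
  read 'a': S1 --a--> S2
  read 'a': S2 --a--> S2
  read 'a': S2 --a--> S2
  read 'a': S2 --a--> S2
  read 'a': S2 --a--> S2

Answer: S0, S1, S1, S2, S2, S2, S2, S2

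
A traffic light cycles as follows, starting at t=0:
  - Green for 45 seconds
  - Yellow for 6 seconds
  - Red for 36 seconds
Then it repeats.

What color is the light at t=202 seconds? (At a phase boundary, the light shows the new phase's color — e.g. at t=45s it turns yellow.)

Answer: green

Derivation:
Cycle length = 45 + 6 + 36 = 87s
t = 202, phase_t = 202 mod 87 = 28
28 < 45 (green end) → GREEN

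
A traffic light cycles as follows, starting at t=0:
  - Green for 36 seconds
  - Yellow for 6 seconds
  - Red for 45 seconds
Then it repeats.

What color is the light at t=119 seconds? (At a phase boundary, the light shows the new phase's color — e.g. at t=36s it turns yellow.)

Cycle length = 36 + 6 + 45 = 87s
t = 119, phase_t = 119 mod 87 = 32
32 < 36 (green end) → GREEN

Answer: green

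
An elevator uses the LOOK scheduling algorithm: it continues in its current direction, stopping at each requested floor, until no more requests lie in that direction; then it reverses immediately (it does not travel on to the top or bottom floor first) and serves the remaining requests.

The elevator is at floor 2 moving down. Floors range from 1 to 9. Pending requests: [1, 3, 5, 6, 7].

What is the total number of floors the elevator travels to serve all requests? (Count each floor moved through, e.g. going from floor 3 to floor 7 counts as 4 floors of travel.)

Answer: 7

Derivation:
Start at floor 2 moving down, LOOK stop order: [1, 3, 5, 6, 7]
  2 → 1: |1-2| = 1, total = 1
  1 → 3: |3-1| = 2, total = 3
  3 → 5: |5-3| = 2, total = 5
  5 → 6: |6-5| = 1, total = 6
  6 → 7: |7-6| = 1, total = 7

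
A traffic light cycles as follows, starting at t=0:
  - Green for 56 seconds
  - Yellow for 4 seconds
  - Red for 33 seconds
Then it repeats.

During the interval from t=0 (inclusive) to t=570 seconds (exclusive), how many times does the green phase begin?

Answer: 7

Derivation:
Cycle = 56+4+33 = 93s
green phase starts at t = k*93 + 0 for k=0,1,2,...
Need k*93+0 < 570 → k < 6.129
k ∈ {0, ..., 6} → 7 starts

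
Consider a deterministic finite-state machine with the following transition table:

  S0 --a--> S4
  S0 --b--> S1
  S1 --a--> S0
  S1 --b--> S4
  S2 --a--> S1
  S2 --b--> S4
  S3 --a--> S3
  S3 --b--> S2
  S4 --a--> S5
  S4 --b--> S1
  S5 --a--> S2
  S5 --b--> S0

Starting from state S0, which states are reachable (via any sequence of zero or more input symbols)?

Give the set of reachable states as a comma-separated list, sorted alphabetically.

Answer: S0, S1, S2, S4, S5

Derivation:
BFS from S0:
  visit S0: S0--a-->S4 (new), S0--b-->S1 (new)
  visit S4: S4--a-->S5 (new), S4--b-->S1 (seen)
  visit S1: S1--a-->S0 (seen), S1--b-->S4 (seen)
  visit S5: S5--a-->S2 (new), S5--b-->S0 (seen)
  visit S2: S2--a-->S1 (seen), S2--b-->S4 (seen)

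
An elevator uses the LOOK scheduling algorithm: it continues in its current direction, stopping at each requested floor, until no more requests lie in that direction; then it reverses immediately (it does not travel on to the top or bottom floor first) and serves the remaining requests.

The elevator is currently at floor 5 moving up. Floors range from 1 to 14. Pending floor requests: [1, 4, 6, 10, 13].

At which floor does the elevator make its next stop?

Current floor: 5, direction: up
Requests above: [6, 10, 13]
Requests below: [1, 4]
Moving up and requests lie above → nearest above is min([6, 10, 13]) = 6

Answer: 6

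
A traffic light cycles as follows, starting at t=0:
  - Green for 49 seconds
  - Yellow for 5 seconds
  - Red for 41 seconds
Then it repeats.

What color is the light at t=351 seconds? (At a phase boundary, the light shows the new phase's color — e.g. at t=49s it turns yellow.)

Cycle length = 49 + 5 + 41 = 95s
t = 351, phase_t = 351 mod 95 = 66
66 >= 54 → RED

Answer: red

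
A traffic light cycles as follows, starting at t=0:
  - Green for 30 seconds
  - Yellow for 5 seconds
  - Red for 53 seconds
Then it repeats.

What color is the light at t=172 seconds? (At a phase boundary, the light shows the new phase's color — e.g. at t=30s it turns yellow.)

Cycle length = 30 + 5 + 53 = 88s
t = 172, phase_t = 172 mod 88 = 84
84 >= 35 → RED

Answer: red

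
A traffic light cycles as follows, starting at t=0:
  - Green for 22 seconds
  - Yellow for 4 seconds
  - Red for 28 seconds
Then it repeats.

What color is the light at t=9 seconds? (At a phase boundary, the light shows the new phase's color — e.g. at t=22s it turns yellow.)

Answer: green

Derivation:
Cycle length = 22 + 4 + 28 = 54s
t = 9, phase_t = 9 mod 54 = 9
9 < 22 (green end) → GREEN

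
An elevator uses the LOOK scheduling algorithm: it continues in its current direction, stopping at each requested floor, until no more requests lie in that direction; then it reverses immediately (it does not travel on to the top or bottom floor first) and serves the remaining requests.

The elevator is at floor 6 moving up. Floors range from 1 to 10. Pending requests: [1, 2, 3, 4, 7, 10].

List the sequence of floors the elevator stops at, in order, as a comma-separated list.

Answer: 7, 10, 4, 3, 2, 1

Derivation:
Current: 6, moving UP
Serve above first (ascending): [7, 10]
Then reverse, serve below (descending): [4, 3, 2, 1]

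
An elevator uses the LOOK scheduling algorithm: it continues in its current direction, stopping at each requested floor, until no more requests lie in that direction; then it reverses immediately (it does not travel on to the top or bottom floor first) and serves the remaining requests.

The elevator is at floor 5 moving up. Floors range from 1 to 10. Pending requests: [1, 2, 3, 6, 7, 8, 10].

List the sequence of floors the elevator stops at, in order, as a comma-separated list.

Current: 5, moving UP
Serve above first (ascending): [6, 7, 8, 10]
Then reverse, serve below (descending): [3, 2, 1]

Answer: 6, 7, 8, 10, 3, 2, 1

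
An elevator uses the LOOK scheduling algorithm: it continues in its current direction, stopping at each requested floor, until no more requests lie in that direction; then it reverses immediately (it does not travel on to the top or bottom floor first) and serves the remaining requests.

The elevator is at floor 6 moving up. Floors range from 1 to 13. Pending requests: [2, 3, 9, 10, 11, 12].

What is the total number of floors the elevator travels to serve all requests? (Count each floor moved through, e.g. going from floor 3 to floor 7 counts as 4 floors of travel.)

Answer: 16

Derivation:
Start at floor 6 moving up, LOOK stop order: [9, 10, 11, 12, 3, 2]
  6 → 9: |9-6| = 3, total = 3
  9 → 10: |10-9| = 1, total = 4
  10 → 11: |11-10| = 1, total = 5
  11 → 12: |12-11| = 1, total = 6
  12 → 3: |3-12| = 9, total = 15
  3 → 2: |2-3| = 1, total = 16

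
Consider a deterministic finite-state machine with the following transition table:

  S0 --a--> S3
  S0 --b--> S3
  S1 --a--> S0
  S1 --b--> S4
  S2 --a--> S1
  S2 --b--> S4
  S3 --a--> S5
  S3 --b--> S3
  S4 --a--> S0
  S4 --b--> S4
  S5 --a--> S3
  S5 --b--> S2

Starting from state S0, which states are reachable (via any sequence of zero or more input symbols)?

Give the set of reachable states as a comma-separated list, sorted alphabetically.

Answer: S0, S1, S2, S3, S4, S5

Derivation:
BFS from S0:
  visit S0: S0--a-->S3 (new), S0--b-->S3 (seen)
  visit S3: S3--a-->S5 (new), S3--b-->S3 (seen)
  visit S5: S5--a-->S3 (seen), S5--b-->S2 (new)
  visit S2: S2--a-->S1 (new), S2--b-->S4 (new)
  visit S1: S1--a-->S0 (seen), S1--b-->S4 (seen)
  visit S4: S4--a-->S0 (seen), S4--b-->S4 (seen)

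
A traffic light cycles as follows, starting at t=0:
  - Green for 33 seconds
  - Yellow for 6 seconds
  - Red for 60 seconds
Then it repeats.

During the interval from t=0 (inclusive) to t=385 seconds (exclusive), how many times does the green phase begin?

Cycle = 33+6+60 = 99s
green phase starts at t = k*99 + 0 for k=0,1,2,...
Need k*99+0 < 385 → k < 3.889
k ∈ {0, ..., 3} → 4 starts

Answer: 4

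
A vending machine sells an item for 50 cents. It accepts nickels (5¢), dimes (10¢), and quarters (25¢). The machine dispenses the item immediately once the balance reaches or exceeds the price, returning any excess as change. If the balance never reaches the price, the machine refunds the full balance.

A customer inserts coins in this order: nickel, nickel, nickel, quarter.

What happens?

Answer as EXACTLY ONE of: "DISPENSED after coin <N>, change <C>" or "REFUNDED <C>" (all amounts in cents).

Answer: REFUNDED 40

Derivation:
Price: 50¢
Coin 1 (nickel, 5¢): balance = 5¢
Coin 2 (nickel, 5¢): balance = 10¢
Coin 3 (nickel, 5¢): balance = 15¢
Coin 4 (quarter, 25¢): balance = 40¢
All coins inserted, balance 40¢ < price 50¢ → REFUND 40¢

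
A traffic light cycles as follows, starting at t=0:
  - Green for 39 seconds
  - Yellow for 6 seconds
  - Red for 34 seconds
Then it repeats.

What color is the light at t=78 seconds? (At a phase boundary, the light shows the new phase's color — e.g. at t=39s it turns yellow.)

Cycle length = 39 + 6 + 34 = 79s
t = 78, phase_t = 78 mod 79 = 78
78 >= 45 → RED

Answer: red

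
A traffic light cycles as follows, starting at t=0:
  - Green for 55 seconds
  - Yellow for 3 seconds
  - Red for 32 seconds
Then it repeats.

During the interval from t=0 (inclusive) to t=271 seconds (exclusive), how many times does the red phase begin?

Answer: 3

Derivation:
Cycle = 55+3+32 = 90s
red phase starts at t = k*90 + 58 for k=0,1,2,...
Need k*90+58 < 271 → k < 2.367
k ∈ {0, ..., 2} → 3 starts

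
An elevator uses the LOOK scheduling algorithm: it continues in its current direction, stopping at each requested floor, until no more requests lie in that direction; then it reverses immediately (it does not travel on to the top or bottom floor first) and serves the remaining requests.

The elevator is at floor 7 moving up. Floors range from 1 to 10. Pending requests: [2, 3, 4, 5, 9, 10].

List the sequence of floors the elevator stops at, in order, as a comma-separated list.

Current: 7, moving UP
Serve above first (ascending): [9, 10]
Then reverse, serve below (descending): [5, 4, 3, 2]

Answer: 9, 10, 5, 4, 3, 2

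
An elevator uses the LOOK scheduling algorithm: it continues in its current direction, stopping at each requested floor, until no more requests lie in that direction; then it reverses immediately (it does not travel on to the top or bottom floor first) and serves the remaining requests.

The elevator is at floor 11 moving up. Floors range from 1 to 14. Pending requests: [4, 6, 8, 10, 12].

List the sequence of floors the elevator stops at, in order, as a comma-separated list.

Current: 11, moving UP
Serve above first (ascending): [12]
Then reverse, serve below (descending): [10, 8, 6, 4]

Answer: 12, 10, 8, 6, 4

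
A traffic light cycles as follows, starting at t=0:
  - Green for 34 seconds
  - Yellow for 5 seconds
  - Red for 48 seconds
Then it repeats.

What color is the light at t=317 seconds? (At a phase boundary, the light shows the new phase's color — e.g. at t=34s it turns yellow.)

Cycle length = 34 + 5 + 48 = 87s
t = 317, phase_t = 317 mod 87 = 56
56 >= 39 → RED

Answer: red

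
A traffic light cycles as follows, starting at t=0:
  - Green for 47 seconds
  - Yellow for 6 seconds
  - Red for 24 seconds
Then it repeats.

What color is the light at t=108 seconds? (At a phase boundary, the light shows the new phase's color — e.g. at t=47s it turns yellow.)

Cycle length = 47 + 6 + 24 = 77s
t = 108, phase_t = 108 mod 77 = 31
31 < 47 (green end) → GREEN

Answer: green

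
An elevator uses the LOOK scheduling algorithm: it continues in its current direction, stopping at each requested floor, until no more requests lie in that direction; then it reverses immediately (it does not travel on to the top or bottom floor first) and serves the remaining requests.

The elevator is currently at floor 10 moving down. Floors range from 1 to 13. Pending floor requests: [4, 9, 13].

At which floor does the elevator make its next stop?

Current floor: 10, direction: down
Requests above: [13]
Requests below: [4, 9]
Moving down and requests lie below → nearest below is max([4, 9]) = 9

Answer: 9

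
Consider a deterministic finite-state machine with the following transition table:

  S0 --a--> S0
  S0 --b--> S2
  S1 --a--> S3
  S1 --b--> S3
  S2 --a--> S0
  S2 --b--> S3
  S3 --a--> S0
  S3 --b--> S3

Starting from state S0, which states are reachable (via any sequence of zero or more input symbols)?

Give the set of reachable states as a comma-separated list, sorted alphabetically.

BFS from S0:
  visit S0: S0--a-->S0 (seen), S0--b-->S2 (new)
  visit S2: S2--a-->S0 (seen), S2--b-->S3 (new)
  visit S3: S3--a-->S0 (seen), S3--b-->S3 (seen)

Answer: S0, S2, S3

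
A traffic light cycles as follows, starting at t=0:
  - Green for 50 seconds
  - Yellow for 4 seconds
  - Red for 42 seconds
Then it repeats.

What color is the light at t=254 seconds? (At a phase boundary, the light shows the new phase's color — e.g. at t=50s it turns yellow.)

Answer: red

Derivation:
Cycle length = 50 + 4 + 42 = 96s
t = 254, phase_t = 254 mod 96 = 62
62 >= 54 → RED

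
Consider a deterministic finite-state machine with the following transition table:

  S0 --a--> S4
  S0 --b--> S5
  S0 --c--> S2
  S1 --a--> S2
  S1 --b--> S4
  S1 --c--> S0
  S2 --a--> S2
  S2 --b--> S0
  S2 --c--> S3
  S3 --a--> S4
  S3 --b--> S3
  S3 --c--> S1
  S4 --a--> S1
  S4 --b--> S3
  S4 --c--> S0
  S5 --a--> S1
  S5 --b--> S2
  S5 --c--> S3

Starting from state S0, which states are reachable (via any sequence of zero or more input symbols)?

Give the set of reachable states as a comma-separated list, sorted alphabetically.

BFS from S0:
  visit S0: S0--a-->S4 (new), S0--b-->S5 (new), S0--c-->S2 (new)
  visit S4: S4--a-->S1 (new), S4--b-->S3 (new), S4--c-->S0 (seen)
  visit S5: S5--a-->S1 (seen), S5--b-->S2 (seen), S5--c-->S3 (seen)
  visit S2: S2--a-->S2 (seen), S2--b-->S0 (seen), S2--c-->S3 (seen)
  visit S1: S1--a-->S2 (seen), S1--b-->S4 (seen), S1--c-->S0 (seen)
  visit S3: S3--a-->S4 (seen), S3--b-->S3 (seen), S3--c-->S1 (seen)

Answer: S0, S1, S2, S3, S4, S5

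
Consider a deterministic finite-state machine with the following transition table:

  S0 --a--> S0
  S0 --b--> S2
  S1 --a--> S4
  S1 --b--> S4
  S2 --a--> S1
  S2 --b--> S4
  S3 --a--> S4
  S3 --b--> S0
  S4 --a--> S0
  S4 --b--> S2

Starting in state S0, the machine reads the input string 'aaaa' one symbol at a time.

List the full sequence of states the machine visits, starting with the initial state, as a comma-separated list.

Start: S0
  read 'a': S0 --a--> S0
  read 'a': S0 --a--> S0
  read 'a': S0 --a--> S0
  read 'a': S0 --a--> S0

Answer: S0, S0, S0, S0, S0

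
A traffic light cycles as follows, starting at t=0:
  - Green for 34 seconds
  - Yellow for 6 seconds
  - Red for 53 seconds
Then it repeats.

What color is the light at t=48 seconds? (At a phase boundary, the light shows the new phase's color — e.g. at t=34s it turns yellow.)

Cycle length = 34 + 6 + 53 = 93s
t = 48, phase_t = 48 mod 93 = 48
48 >= 40 → RED

Answer: red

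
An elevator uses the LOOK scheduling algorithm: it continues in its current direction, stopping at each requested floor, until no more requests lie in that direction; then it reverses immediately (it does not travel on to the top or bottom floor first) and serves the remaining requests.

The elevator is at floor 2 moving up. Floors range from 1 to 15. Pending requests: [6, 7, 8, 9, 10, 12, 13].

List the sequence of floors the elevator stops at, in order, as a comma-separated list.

Answer: 6, 7, 8, 9, 10, 12, 13

Derivation:
Current: 2, moving UP
Serve above first (ascending): [6, 7, 8, 9, 10, 12, 13]
Then reverse, serve below (descending): []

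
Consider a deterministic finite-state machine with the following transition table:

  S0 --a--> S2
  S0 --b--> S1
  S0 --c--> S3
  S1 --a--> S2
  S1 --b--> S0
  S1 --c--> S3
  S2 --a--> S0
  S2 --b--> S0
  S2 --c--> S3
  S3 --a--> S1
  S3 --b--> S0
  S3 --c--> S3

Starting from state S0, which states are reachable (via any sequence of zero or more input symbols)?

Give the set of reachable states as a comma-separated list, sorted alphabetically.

BFS from S0:
  visit S0: S0--a-->S2 (new), S0--b-->S1 (new), S0--c-->S3 (new)
  visit S2: S2--a-->S0 (seen), S2--b-->S0 (seen), S2--c-->S3 (seen)
  visit S1: S1--a-->S2 (seen), S1--b-->S0 (seen), S1--c-->S3 (seen)
  visit S3: S3--a-->S1 (seen), S3--b-->S0 (seen), S3--c-->S3 (seen)

Answer: S0, S1, S2, S3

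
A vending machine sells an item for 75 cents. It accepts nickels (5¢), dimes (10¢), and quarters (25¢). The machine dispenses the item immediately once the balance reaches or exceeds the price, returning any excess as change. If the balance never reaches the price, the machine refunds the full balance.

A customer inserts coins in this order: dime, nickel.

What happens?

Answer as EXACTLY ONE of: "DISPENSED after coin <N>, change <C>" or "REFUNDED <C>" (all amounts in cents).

Price: 75¢
Coin 1 (dime, 10¢): balance = 10¢
Coin 2 (nickel, 5¢): balance = 15¢
All coins inserted, balance 15¢ < price 75¢ → REFUND 15¢

Answer: REFUNDED 15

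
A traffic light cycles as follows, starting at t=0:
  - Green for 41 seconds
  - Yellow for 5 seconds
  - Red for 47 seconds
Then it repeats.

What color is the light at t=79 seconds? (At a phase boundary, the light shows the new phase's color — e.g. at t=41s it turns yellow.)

Answer: red

Derivation:
Cycle length = 41 + 5 + 47 = 93s
t = 79, phase_t = 79 mod 93 = 79
79 >= 46 → RED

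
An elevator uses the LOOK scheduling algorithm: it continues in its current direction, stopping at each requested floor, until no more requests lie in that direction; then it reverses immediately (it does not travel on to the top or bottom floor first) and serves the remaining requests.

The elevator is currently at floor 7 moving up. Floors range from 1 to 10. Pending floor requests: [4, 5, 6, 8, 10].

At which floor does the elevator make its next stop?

Current floor: 7, direction: up
Requests above: [8, 10]
Requests below: [4, 5, 6]
Moving up and requests lie above → nearest above is min([8, 10]) = 8

Answer: 8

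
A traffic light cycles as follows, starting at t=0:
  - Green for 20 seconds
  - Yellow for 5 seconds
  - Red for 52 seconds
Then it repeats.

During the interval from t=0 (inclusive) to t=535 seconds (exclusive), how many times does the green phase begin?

Cycle = 20+5+52 = 77s
green phase starts at t = k*77 + 0 for k=0,1,2,...
Need k*77+0 < 535 → k < 6.948
k ∈ {0, ..., 6} → 7 starts

Answer: 7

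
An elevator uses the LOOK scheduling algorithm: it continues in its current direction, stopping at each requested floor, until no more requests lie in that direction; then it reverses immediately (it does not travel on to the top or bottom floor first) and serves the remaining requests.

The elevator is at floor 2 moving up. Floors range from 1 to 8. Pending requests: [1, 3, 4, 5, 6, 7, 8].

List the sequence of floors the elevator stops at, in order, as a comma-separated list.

Current: 2, moving UP
Serve above first (ascending): [3, 4, 5, 6, 7, 8]
Then reverse, serve below (descending): [1]

Answer: 3, 4, 5, 6, 7, 8, 1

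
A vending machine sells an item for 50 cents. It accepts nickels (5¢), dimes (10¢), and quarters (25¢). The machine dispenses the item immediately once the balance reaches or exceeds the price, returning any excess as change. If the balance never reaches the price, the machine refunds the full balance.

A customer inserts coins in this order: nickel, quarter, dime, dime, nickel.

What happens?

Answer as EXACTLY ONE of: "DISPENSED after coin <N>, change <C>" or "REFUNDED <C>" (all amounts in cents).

Price: 50¢
Coin 1 (nickel, 5¢): balance = 5¢
Coin 2 (quarter, 25¢): balance = 30¢
Coin 3 (dime, 10¢): balance = 40¢
Coin 4 (dime, 10¢): balance = 50¢
  → balance >= price → DISPENSE, change = 50 - 50 = 0¢

Answer: DISPENSED after coin 4, change 0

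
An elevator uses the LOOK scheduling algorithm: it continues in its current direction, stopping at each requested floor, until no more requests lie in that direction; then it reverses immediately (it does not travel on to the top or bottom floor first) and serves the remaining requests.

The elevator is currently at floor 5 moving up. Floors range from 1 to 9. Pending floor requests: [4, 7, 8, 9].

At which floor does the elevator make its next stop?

Answer: 7

Derivation:
Current floor: 5, direction: up
Requests above: [7, 8, 9]
Requests below: [4]
Moving up and requests lie above → nearest above is min([7, 8, 9]) = 7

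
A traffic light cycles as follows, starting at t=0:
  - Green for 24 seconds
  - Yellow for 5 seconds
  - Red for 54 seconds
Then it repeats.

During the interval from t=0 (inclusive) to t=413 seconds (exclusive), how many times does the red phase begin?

Answer: 5

Derivation:
Cycle = 24+5+54 = 83s
red phase starts at t = k*83 + 29 for k=0,1,2,...
Need k*83+29 < 413 → k < 4.627
k ∈ {0, ..., 4} → 5 starts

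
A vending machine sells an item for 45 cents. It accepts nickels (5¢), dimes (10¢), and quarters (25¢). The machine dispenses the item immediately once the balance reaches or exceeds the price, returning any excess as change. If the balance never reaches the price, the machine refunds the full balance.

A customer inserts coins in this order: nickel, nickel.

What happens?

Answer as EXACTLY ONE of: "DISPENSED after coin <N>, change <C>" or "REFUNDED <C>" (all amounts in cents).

Answer: REFUNDED 10

Derivation:
Price: 45¢
Coin 1 (nickel, 5¢): balance = 5¢
Coin 2 (nickel, 5¢): balance = 10¢
All coins inserted, balance 10¢ < price 45¢ → REFUND 10¢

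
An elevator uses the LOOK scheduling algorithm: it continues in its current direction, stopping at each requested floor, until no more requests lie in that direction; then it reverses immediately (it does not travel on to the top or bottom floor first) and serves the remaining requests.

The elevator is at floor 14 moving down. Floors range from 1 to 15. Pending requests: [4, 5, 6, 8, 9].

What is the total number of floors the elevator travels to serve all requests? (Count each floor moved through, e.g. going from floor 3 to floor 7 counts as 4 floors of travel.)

Answer: 10

Derivation:
Start at floor 14 moving down, LOOK stop order: [9, 8, 6, 5, 4]
  14 → 9: |9-14| = 5, total = 5
  9 → 8: |8-9| = 1, total = 6
  8 → 6: |6-8| = 2, total = 8
  6 → 5: |5-6| = 1, total = 9
  5 → 4: |4-5| = 1, total = 10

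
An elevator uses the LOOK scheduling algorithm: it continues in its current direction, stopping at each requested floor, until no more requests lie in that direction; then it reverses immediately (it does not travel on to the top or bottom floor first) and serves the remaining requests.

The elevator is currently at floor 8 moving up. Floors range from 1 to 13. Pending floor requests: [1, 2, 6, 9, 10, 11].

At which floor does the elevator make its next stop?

Answer: 9

Derivation:
Current floor: 8, direction: up
Requests above: [9, 10, 11]
Requests below: [1, 2, 6]
Moving up and requests lie above → nearest above is min([9, 10, 11]) = 9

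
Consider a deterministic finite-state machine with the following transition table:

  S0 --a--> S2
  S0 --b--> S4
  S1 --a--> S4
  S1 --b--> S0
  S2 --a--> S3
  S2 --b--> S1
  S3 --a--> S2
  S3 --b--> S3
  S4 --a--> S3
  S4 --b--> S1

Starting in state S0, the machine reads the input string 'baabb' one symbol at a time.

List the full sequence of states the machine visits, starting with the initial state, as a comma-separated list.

Start: S0
  read 'b': S0 --b--> S4
  read 'a': S4 --a--> S3
  read 'a': S3 --a--> S2
  read 'b': S2 --b--> S1
  read 'b': S1 --b--> S0

Answer: S0, S4, S3, S2, S1, S0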